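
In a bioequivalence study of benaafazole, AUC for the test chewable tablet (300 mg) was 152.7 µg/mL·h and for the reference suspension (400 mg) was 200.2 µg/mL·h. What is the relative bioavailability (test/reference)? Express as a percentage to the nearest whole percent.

F_rel = (AUC_test/D_test) / (AUC_ref/D_ref)
      = (152.7/300) / (200.2/400)
      = 0.509 / 0.5005 = 1.0170 = 101.70%

F_rel = 102%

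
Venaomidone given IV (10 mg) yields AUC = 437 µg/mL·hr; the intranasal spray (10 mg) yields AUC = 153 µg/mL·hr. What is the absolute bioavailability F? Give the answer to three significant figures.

F = 0.350

F = (AUC_ev / D_ev) / (AUC_iv / D_iv)
  = (153/10) / (437/10)
  = 15.3 / 43.7 = 0.3501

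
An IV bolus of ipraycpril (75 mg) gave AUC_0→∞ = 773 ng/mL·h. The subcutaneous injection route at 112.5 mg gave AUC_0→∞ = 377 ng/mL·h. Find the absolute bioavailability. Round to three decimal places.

F = (AUC_ev / D_ev) / (AUC_iv / D_iv)
  = (377/112.5) / (773/75)
  = 3.35111 / 10.3067 = 0.3251

F = 0.325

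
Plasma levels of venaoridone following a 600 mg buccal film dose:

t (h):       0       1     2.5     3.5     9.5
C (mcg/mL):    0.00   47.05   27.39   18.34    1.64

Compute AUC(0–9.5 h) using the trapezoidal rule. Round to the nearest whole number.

AUC = 162 mcg/mL·h

Trapezoidal AUC_0→9.5:
  [0→1]: (0.00+47.05)/2 × 1 = 23.525
  [1→2.5]: (47.05+27.39)/2 × 1.5 = 55.83
  [2.5→3.5]: (27.39+18.34)/2 × 1 = 22.865
  [3.5→9.5]: (18.34+1.64)/2 × 6 = 59.94
  Sum = 162.16 mcg/mL·h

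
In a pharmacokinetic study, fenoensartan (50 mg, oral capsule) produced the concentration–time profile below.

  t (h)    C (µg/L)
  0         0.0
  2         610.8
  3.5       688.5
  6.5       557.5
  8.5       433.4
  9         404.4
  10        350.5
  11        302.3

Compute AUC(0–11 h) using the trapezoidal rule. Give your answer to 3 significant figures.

AUC = 5360 µg/L·h

Trapezoidal AUC_0→11:
  [0→2]: (0.0+610.8)/2 × 2 = 610.8
  [2→3.5]: (610.8+688.5)/2 × 1.5 = 974.475
  [3.5→6.5]: (688.5+557.5)/2 × 3 = 1869.0
  [6.5→8.5]: (557.5+433.4)/2 × 2 = 990.9
  [8.5→9]: (433.4+404.4)/2 × 0.5 = 209.45
  [9→10]: (404.4+350.5)/2 × 1 = 377.45
  [10→11]: (350.5+302.3)/2 × 1 = 326.4
  Sum = 5358.475 µg/L·h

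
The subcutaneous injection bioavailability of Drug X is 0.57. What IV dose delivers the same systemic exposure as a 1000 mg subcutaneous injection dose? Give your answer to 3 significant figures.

Systemic exposure from an extravascular dose = F × D_ev, so the equivalent IV dose is F × D_ev.
D_iv = F × D_ev = 0.57 × 1000 = 570 mg

D_iv = 570 mg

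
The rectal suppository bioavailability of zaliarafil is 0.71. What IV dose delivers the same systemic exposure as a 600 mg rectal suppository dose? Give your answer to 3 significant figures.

D_iv = 426 mg

Systemic exposure from an extravascular dose = F × D_ev, so the equivalent IV dose is F × D_ev.
D_iv = F × D_ev = 0.71 × 600 = 426 mg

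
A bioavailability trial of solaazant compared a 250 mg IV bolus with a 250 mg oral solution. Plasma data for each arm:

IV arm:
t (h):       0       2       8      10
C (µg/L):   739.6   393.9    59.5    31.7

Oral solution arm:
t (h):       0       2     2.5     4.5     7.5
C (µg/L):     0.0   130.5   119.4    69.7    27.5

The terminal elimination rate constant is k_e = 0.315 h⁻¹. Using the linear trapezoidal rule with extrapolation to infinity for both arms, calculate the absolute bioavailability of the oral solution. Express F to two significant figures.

F = 0.23

Trapezoidal AUC_0→10 (IV):
  [0→2]: (739.6+393.9)/2 × 2 = 1133.5
  [2→8]: (393.9+59.5)/2 × 6 = 1360.2
  [8→10]: (59.5+31.7)/2 × 2 = 91.2
  Sum = 2584.9 µg/L·h
IV tail: 31.7/0.315 = 100.635; AUC_iv,0→∞ = 2584.9 + 100.635 = 2685.535 µg/L·h
Trapezoidal AUC_0→7.5 (oral solution):
  [0→2]: (0.0+130.5)/2 × 2 = 130.5
  [2→2.5]: (130.5+119.4)/2 × 0.5 = 62.475
  [2.5→4.5]: (119.4+69.7)/2 × 2 = 189.1
  [4.5→7.5]: (69.7+27.5)/2 × 3 = 145.8
  Sum = 527.875 µg/L·h
oral solution tail: 27.5/0.315 = 87.302; AUC_ev,0→∞ = 527.875 + 87.302 = 615.177 µg/L·h
F = (AUC_ev/D_ev)/(AUC_iv/D_iv) = (615.177/250)/(2685.535/250) = 2.460708/10.74214 = 0.2291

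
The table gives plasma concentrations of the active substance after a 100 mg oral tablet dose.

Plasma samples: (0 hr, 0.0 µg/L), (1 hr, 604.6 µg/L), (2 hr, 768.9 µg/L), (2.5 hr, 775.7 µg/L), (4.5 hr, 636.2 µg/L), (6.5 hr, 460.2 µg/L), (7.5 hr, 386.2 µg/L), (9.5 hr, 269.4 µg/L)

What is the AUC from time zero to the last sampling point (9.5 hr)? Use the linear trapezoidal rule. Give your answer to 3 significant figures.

Trapezoidal AUC_0→9.5:
  [0→1]: (0.0+604.6)/2 × 1 = 302.3
  [1→2]: (604.6+768.9)/2 × 1 = 686.75
  [2→2.5]: (768.9+775.7)/2 × 0.5 = 386.15
  [2.5→4.5]: (775.7+636.2)/2 × 2 = 1411.9
  [4.5→6.5]: (636.2+460.2)/2 × 2 = 1096.4
  [6.5→7.5]: (460.2+386.2)/2 × 1 = 423.2
  [7.5→9.5]: (386.2+269.4)/2 × 2 = 655.6
  Sum = 4962.3 µg/L·hr

AUC = 4960 µg/L·hr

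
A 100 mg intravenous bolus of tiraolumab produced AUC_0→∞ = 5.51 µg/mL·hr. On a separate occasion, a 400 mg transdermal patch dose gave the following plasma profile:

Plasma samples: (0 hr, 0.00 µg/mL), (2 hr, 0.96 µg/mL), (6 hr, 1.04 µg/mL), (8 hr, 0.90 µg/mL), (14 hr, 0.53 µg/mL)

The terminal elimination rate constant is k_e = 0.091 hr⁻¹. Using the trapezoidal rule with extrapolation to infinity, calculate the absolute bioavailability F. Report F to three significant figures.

F = 0.772

Trapezoidal AUC_0→14 (transdermal patch):
  [0→2]: (0.00+0.96)/2 × 2 = 0.96
  [2→6]: (0.96+1.04)/2 × 4 = 4.0
  [6→8]: (1.04+0.90)/2 × 2 = 1.94
  [8→14]: (0.90+0.53)/2 × 6 = 4.29
  Sum = 11.19 µg/mL·hr
Tail: C_last/k_e = 0.53/0.091 = 5.824
AUC_0→∞ (transdermal patch) = 11.19 + 5.824 = 17.014 µg/mL·hr
F = (AUC_ev/D_ev)/(AUC_iv/D_iv) = (17.014/400)/(5.51/100) = 0.042535/0.0551 = 0.7720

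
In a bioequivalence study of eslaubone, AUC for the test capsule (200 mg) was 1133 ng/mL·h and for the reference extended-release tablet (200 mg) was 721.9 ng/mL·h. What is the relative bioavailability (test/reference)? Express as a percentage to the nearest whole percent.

F_rel = 157%

F_rel = (AUC_test/D_test) / (AUC_ref/D_ref)
      = (1133/200) / (721.9/200)
      = 5.665 / 3.6095 = 1.5695 = 156.95%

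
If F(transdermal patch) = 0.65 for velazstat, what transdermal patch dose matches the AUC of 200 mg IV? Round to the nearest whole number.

For equal systemic exposure: F × D_ev = D_iv
D_ev = D_iv / F = 200 / 0.65 = 307.692 mg

D_transdermal = 308 mg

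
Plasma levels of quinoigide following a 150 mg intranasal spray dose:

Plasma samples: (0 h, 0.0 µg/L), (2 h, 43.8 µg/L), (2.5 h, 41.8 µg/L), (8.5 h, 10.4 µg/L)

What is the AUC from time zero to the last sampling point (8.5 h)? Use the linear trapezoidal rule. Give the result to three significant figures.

AUC = 222 µg/L·h

Trapezoidal AUC_0→8.5:
  [0→2]: (0.0+43.8)/2 × 2 = 43.8
  [2→2.5]: (43.8+41.8)/2 × 0.5 = 21.4
  [2.5→8.5]: (41.8+10.4)/2 × 6 = 156.6
  Sum = 221.8 µg/L·h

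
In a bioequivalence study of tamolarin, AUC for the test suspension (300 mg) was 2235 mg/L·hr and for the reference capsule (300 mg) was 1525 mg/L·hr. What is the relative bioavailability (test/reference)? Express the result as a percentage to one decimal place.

F_rel = (AUC_test/D_test) / (AUC_ref/D_ref)
      = (2235/300) / (1525/300)
      = 7.45 / 5.08333 = 1.4656 = 146.56%

F_rel = 146.6%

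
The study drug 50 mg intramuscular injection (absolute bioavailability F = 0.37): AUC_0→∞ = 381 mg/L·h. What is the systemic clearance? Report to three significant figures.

CL = F × Dose / AUC_0→∞
   = 0.37 × 50 / 381 = 0.0485564 L/h

CL = 0.0486 L/h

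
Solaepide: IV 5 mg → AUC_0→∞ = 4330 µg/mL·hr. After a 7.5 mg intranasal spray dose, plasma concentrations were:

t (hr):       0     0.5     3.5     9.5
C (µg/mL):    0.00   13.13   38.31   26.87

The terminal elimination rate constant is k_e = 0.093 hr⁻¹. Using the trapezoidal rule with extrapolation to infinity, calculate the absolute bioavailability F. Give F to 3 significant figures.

F = 0.0870

Trapezoidal AUC_0→9.5 (intranasal spray):
  [0→0.5]: (0.00+13.13)/2 × 0.5 = 3.2825
  [0.5→3.5]: (13.13+38.31)/2 × 3 = 77.16
  [3.5→9.5]: (38.31+26.87)/2 × 6 = 195.54
  Sum = 275.9825 µg/mL·hr
Tail: C_last/k_e = 26.87/0.093 = 288.925
AUC_0→∞ (intranasal spray) = 275.9825 + 288.925 = 564.9075 µg/mL·hr
F = (AUC_ev/D_ev)/(AUC_iv/D_iv) = (564.9075/7.5)/(4330/5) = 75.321/866 = 0.0870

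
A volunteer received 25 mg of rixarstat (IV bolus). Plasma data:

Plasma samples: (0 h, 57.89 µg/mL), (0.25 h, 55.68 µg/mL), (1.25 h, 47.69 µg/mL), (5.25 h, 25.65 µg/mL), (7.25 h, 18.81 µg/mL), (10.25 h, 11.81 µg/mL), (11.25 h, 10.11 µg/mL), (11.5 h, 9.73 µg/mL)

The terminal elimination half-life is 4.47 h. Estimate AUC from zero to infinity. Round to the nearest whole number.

AUC = 379 µg/mL·h

Trapezoidal AUC_0→11.5:
  [0→0.25]: (57.89+55.68)/2 × 0.25 = 14.19625
  [0.25→1.25]: (55.68+47.69)/2 × 1 = 51.685
  [1.25→5.25]: (47.69+25.65)/2 × 4 = 146.68
  [5.25→7.25]: (25.65+18.81)/2 × 2 = 44.46
  [7.25→10.25]: (18.81+11.81)/2 × 3 = 45.93
  [10.25→11.25]: (11.81+10.11)/2 × 1 = 10.96
  [11.25→11.5]: (10.11+9.73)/2 × 0.25 = 2.48
  Sum = 316.39125 µg/mL·h
k_e = ln2 / t½ = 0.693147 / 4.47 = 0.1551 h^-1
Extrapolated tail: C_last / k_e = 9.73 / 0.1551 = 62.734
AUC_0→∞ = 316.39125 + 62.734 = 379.12525 µg/mL·h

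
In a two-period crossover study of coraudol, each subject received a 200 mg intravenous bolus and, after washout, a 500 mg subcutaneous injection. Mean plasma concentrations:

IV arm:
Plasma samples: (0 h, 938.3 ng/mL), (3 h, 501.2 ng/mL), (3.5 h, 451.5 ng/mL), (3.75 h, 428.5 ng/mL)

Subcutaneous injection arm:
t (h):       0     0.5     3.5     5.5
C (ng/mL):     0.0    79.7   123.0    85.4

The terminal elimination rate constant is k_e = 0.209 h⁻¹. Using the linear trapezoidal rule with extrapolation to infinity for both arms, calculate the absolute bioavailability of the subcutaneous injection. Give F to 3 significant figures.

Trapezoidal AUC_0→3.75 (IV):
  [0→3]: (938.3+501.2)/2 × 3 = 2159.25
  [3→3.5]: (501.2+451.5)/2 × 0.5 = 238.175
  [3.5→3.75]: (451.5+428.5)/2 × 0.25 = 110.0
  Sum = 2507.425 ng/mL·h
IV tail: 428.5/0.209 = 2050.239; AUC_iv,0→∞ = 2507.425 + 2050.239 = 4557.664 ng/mL·h
Trapezoidal AUC_0→5.5 (subcutaneous injection):
  [0→0.5]: (0.0+79.7)/2 × 0.5 = 19.925
  [0.5→3.5]: (79.7+123.0)/2 × 3 = 304.05
  [3.5→5.5]: (123.0+85.4)/2 × 2 = 208.4
  Sum = 532.375 ng/mL·h
subcutaneous injection tail: 85.4/0.209 = 408.612; AUC_ev,0→∞ = 532.375 + 408.612 = 940.987 ng/mL·h
F = (AUC_ev/D_ev)/(AUC_iv/D_iv) = (940.987/500)/(4557.664/200) = 1.881974/22.78832 = 0.0826

F = 0.0826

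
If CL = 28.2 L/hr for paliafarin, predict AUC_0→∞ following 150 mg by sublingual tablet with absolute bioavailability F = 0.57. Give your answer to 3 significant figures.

AUC = 3.03 mg/L·hr

AUC_0→∞ = F × Dose / CL
        = 0.57 × 150 / 28.2 = 3.03191 mg/L·hr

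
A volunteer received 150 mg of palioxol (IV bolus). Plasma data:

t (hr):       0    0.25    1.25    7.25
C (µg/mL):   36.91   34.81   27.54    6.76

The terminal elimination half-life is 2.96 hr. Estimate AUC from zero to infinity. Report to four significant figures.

AUC = 171.9 µg/mL·hr

Trapezoidal AUC_0→7.25:
  [0→0.25]: (36.91+34.81)/2 × 0.25 = 8.965
  [0.25→1.25]: (34.81+27.54)/2 × 1 = 31.175
  [1.25→7.25]: (27.54+6.76)/2 × 6 = 102.9
  Sum = 143.04 µg/mL·hr
k_e = ln2 / t½ = 0.693147 / 2.96 = 0.2342 hr^-1
Extrapolated tail: C_last / k_e = 6.76 / 0.2342 = 28.864
AUC_0→∞ = 143.04 + 28.864 = 171.904 µg/mL·hr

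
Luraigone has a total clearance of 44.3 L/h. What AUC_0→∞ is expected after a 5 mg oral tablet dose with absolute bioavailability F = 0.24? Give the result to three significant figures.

AUC_0→∞ = F × Dose / CL
        = 0.24 × 5 / 44.3 = 0.027088 mg/L·h

AUC = 0.0271 mg/L·h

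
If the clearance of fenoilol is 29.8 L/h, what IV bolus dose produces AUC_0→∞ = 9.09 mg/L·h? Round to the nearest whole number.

Dose_iv = CL × AUC_0→∞
     = 29.8 × 9.09 = 270.882 mg

Dose = 271 mg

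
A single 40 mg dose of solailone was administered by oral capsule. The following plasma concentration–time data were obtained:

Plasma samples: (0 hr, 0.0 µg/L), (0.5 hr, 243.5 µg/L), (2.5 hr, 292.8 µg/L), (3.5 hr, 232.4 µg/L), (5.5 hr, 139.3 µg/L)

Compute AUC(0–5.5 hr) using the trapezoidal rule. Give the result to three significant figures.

Trapezoidal AUC_0→5.5:
  [0→0.5]: (0.0+243.5)/2 × 0.5 = 60.875
  [0.5→2.5]: (243.5+292.8)/2 × 2 = 536.3
  [2.5→3.5]: (292.8+232.4)/2 × 1 = 262.6
  [3.5→5.5]: (232.4+139.3)/2 × 2 = 371.7
  Sum = 1231.475 µg/L·hr

AUC = 1230 µg/L·hr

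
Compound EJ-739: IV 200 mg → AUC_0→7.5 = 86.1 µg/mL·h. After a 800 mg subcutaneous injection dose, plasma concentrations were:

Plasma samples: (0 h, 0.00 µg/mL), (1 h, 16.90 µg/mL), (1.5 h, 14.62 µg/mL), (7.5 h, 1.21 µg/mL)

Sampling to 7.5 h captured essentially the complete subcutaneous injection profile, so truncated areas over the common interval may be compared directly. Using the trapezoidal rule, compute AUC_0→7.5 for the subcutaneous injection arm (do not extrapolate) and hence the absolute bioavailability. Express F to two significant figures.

Trapezoidal AUC_0→7.5 (subcutaneous injection):
  [0→1]: (0.00+16.90)/2 × 1 = 8.45
  [1→1.5]: (16.90+14.62)/2 × 0.5 = 7.88
  [1.5→7.5]: (14.62+1.21)/2 × 6 = 47.49
  Sum = 63.82 µg/mL·h
F = (AUC_ev/D_ev)/(AUC_iv/D_iv) = (63.82/800)/(86.1/200) = 0.079775/0.4305 = 0.1853

F = 0.19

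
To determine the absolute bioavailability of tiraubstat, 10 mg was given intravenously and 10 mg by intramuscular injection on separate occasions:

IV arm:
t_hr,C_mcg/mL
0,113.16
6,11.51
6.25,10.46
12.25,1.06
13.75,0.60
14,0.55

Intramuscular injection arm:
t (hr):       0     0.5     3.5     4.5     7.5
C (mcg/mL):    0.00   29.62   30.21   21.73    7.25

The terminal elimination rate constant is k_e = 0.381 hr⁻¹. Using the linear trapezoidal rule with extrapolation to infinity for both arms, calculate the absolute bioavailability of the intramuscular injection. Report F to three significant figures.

Trapezoidal AUC_0→14 (IV):
  [0→6]: (113.16+11.51)/2 × 6 = 374.01
  [6→6.25]: (11.51+10.46)/2 × 0.25 = 2.74625
  [6.25→12.25]: (10.46+1.06)/2 × 6 = 34.56
  [12.25→13.75]: (1.06+0.60)/2 × 1.5 = 1.245
  [13.75→14]: (0.60+0.55)/2 × 0.25 = 0.14375
  Sum = 412.705 mcg/mL·hr
IV tail: 0.55/0.381 = 1.444; AUC_iv,0→∞ = 412.705 + 1.444 = 414.149 mcg/mL·hr
Trapezoidal AUC_0→7.5 (intramuscular injection):
  [0→0.5]: (0.00+29.62)/2 × 0.5 = 7.405
  [0.5→3.5]: (29.62+30.21)/2 × 3 = 89.745
  [3.5→4.5]: (30.21+21.73)/2 × 1 = 25.97
  [4.5→7.5]: (21.73+7.25)/2 × 3 = 43.47
  Sum = 166.59 mcg/mL·hr
intramuscular injection tail: 7.25/0.381 = 19.029; AUC_ev,0→∞ = 166.59 + 19.029 = 185.619 mcg/mL·hr
F = (AUC_ev/D_ev)/(AUC_iv/D_iv) = (185.619/10)/(414.149/10) = 18.5619/41.4149 = 0.4482

F = 0.448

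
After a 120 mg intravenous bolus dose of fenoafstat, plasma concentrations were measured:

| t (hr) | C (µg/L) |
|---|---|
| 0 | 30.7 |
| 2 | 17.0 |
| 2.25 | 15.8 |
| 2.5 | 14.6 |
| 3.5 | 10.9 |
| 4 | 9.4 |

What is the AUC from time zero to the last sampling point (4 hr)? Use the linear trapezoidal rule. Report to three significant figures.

AUC = 73.4 µg/L·hr

Trapezoidal AUC_0→4:
  [0→2]: (30.7+17.0)/2 × 2 = 47.7
  [2→2.25]: (17.0+15.8)/2 × 0.25 = 4.1
  [2.25→2.5]: (15.8+14.6)/2 × 0.25 = 3.8
  [2.5→3.5]: (14.6+10.9)/2 × 1 = 12.75
  [3.5→4]: (10.9+9.4)/2 × 0.5 = 5.075
  Sum = 73.425 µg/L·hr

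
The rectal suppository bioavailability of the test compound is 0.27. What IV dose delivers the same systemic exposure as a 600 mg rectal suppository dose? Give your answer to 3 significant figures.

D_iv = 162 mg

Systemic exposure from an extravascular dose = F × D_ev, so the equivalent IV dose is F × D_ev.
D_iv = F × D_ev = 0.27 × 600 = 162 mg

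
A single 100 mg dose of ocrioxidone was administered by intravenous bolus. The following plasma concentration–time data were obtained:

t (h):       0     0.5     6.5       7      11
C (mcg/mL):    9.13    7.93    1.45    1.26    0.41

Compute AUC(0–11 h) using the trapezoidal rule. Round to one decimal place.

Trapezoidal AUC_0→11:
  [0→0.5]: (9.13+7.93)/2 × 0.5 = 4.265
  [0.5→6.5]: (7.93+1.45)/2 × 6 = 28.14
  [6.5→7]: (1.45+1.26)/2 × 0.5 = 0.6775
  [7→11]: (1.26+0.41)/2 × 4 = 3.34
  Sum = 36.4225 mcg/mL·h

AUC = 36.4 mcg/mL·h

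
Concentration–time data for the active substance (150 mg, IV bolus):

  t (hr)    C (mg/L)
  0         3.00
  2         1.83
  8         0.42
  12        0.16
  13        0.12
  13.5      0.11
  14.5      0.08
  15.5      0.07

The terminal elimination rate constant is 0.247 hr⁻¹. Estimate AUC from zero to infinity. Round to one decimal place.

AUC = 13.4 mg/L·hr

Trapezoidal AUC_0→15.5:
  [0→2]: (3.00+1.83)/2 × 2 = 4.83
  [2→8]: (1.83+0.42)/2 × 6 = 6.75
  [8→12]: (0.42+0.16)/2 × 4 = 1.16
  [12→13]: (0.16+0.12)/2 × 1 = 0.14
  [13→13.5]: (0.12+0.11)/2 × 0.5 = 0.0575
  [13.5→14.5]: (0.11+0.08)/2 × 1 = 0.095
  [14.5→15.5]: (0.08+0.07)/2 × 1 = 0.075
  Sum = 13.1075 mg/L·hr
Extrapolated tail: C_last / k_e = 0.07 / 0.247 = 0.283
AUC_0→∞ = 13.1075 + 0.283 = 13.3905 mg/L·hr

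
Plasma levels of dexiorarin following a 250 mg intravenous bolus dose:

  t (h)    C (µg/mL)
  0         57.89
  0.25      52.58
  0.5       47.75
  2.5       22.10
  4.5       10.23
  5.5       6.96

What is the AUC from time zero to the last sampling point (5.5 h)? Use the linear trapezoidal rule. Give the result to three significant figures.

AUC = 137 µg/mL·h

Trapezoidal AUC_0→5.5:
  [0→0.25]: (57.89+52.58)/2 × 0.25 = 13.80875
  [0.25→0.5]: (52.58+47.75)/2 × 0.25 = 12.54125
  [0.5→2.5]: (47.75+22.10)/2 × 2 = 69.85
  [2.5→4.5]: (22.10+10.23)/2 × 2 = 32.33
  [4.5→5.5]: (10.23+6.96)/2 × 1 = 8.595
  Sum = 137.125 µg/mL·h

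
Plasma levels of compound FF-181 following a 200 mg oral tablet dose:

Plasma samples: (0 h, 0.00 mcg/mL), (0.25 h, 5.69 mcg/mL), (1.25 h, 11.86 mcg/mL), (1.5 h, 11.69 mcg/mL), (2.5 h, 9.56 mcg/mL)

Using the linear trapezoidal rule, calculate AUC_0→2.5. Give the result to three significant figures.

Trapezoidal AUC_0→2.5:
  [0→0.25]: (0.00+5.69)/2 × 0.25 = 0.71125
  [0.25→1.25]: (5.69+11.86)/2 × 1 = 8.775
  [1.25→1.5]: (11.86+11.69)/2 × 0.25 = 2.94375
  [1.5→2.5]: (11.69+9.56)/2 × 1 = 10.625
  Sum = 23.055 mcg/mL·h

AUC = 23.1 mcg/mL·h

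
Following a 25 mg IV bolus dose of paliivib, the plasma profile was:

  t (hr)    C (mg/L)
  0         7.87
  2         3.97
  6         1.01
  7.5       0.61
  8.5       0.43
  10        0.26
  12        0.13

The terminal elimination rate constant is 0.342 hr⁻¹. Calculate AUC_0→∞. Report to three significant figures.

Trapezoidal AUC_0→12:
  [0→2]: (7.87+3.97)/2 × 2 = 11.84
  [2→6]: (3.97+1.01)/2 × 4 = 9.96
  [6→7.5]: (1.01+0.61)/2 × 1.5 = 1.215
  [7.5→8.5]: (0.61+0.43)/2 × 1 = 0.52
  [8.5→10]: (0.43+0.26)/2 × 1.5 = 0.5175
  [10→12]: (0.26+0.13)/2 × 2 = 0.39
  Sum = 24.4425 mg/L·hr
Extrapolated tail: C_last / k_e = 0.13 / 0.342 = 0.380
AUC_0→∞ = 24.4425 + 0.380 = 24.8225 mg/L·hr

AUC = 24.8 mg/L·hr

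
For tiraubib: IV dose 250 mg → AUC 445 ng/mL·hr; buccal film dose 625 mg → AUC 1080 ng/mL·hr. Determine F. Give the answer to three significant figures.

F = 0.971

F = (AUC_ev / D_ev) / (AUC_iv / D_iv)
  = (1080/625) / (445/250)
  = 1.728 / 1.78 = 0.9708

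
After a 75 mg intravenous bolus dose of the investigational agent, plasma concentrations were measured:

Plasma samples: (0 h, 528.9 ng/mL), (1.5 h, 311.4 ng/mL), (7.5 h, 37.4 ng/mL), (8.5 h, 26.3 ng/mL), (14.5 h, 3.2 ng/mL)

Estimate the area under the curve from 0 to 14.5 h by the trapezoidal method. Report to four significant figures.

AUC = 1797 ng/mL·h

Trapezoidal AUC_0→14.5:
  [0→1.5]: (528.9+311.4)/2 × 1.5 = 630.225
  [1.5→7.5]: (311.4+37.4)/2 × 6 = 1046.4
  [7.5→8.5]: (37.4+26.3)/2 × 1 = 31.85
  [8.5→14.5]: (26.3+3.2)/2 × 6 = 88.5
  Sum = 1796.975 ng/mL·h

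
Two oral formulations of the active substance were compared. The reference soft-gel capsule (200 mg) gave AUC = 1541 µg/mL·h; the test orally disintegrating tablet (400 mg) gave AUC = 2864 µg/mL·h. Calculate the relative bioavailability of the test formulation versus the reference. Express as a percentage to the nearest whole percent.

F_rel = (AUC_test/D_test) / (AUC_ref/D_ref)
      = (2864/400) / (1541/200)
      = 7.16 / 7.705 = 0.9293 = 92.93%

F_rel = 93%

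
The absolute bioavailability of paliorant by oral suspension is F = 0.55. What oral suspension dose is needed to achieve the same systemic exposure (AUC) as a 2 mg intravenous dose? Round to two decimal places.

D_oral = 3.64 mg

For equal systemic exposure: F × D_ev = D_iv
D_ev = D_iv / F = 2 / 0.55 = 3.63636 mg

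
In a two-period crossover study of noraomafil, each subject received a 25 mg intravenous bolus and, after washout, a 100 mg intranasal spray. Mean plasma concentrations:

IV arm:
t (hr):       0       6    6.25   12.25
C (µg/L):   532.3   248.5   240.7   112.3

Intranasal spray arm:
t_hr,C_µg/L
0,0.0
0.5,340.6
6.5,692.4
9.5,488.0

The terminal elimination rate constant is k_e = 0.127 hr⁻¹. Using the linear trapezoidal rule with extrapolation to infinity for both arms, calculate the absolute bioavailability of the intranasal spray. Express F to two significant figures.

Trapezoidal AUC_0→12.25 (IV):
  [0→6]: (532.3+248.5)/2 × 6 = 2342.4
  [6→6.25]: (248.5+240.7)/2 × 0.25 = 61.15
  [6.25→12.25]: (240.7+112.3)/2 × 6 = 1059.0
  Sum = 3462.55 µg/L·hr
IV tail: 112.3/0.127 = 884.252; AUC_iv,0→∞ = 3462.55 + 884.252 = 4346.802 µg/L·hr
Trapezoidal AUC_0→9.5 (intranasal spray):
  [0→0.5]: (0.0+340.6)/2 × 0.5 = 85.15
  [0.5→6.5]: (340.6+692.4)/2 × 6 = 3099.0
  [6.5→9.5]: (692.4+488.0)/2 × 3 = 1770.6
  Sum = 4954.75 µg/L·hr
intranasal spray tail: 488.0/0.127 = 3842.520; AUC_ev,0→∞ = 4954.75 + 3842.520 = 8797.27 µg/L·hr
F = (AUC_ev/D_ev)/(AUC_iv/D_iv) = (8797.27/100)/(4346.802/25) = 87.9727/173.87208 = 0.5060

F = 0.51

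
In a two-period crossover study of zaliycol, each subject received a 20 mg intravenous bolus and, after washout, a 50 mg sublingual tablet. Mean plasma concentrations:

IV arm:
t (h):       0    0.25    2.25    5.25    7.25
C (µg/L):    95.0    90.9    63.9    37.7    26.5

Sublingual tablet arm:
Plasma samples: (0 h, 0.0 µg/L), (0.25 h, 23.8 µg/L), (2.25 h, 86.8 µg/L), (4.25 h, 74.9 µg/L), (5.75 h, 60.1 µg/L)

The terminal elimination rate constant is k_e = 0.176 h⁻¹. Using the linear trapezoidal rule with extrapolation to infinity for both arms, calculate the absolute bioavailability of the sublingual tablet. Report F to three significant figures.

F = 0.527

Trapezoidal AUC_0→7.25 (IV):
  [0→0.25]: (95.0+90.9)/2 × 0.25 = 23.2375
  [0.25→2.25]: (90.9+63.9)/2 × 2 = 154.8
  [2.25→5.25]: (63.9+37.7)/2 × 3 = 152.4
  [5.25→7.25]: (37.7+26.5)/2 × 2 = 64.2
  Sum = 394.6375 µg/L·h
IV tail: 26.5/0.176 = 150.568; AUC_iv,0→∞ = 394.6375 + 150.568 = 545.2055 µg/L·h
Trapezoidal AUC_0→5.75 (sublingual tablet):
  [0→0.25]: (0.0+23.8)/2 × 0.25 = 2.975
  [0.25→2.25]: (23.8+86.8)/2 × 2 = 110.6
  [2.25→4.25]: (86.8+74.9)/2 × 2 = 161.7
  [4.25→5.75]: (74.9+60.1)/2 × 1.5 = 101.25
  Sum = 376.525 µg/L·h
sublingual tablet tail: 60.1/0.176 = 341.477; AUC_ev,0→∞ = 376.525 + 341.477 = 718.002 µg/L·h
F = (AUC_ev/D_ev)/(AUC_iv/D_iv) = (718.002/50)/(545.2055/20) = 14.36004/27.260275 = 0.5268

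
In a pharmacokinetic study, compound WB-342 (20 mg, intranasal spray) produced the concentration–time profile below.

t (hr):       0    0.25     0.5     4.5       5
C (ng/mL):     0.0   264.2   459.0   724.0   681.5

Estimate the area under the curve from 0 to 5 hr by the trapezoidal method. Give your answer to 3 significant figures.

AUC = 2840 ng/mL·hr

Trapezoidal AUC_0→5:
  [0→0.25]: (0.0+264.2)/2 × 0.25 = 33.025
  [0.25→0.5]: (264.2+459.0)/2 × 0.25 = 90.4
  [0.5→4.5]: (459.0+724.0)/2 × 4 = 2366.0
  [4.5→5]: (724.0+681.5)/2 × 0.5 = 351.375
  Sum = 2840.8 ng/mL·hr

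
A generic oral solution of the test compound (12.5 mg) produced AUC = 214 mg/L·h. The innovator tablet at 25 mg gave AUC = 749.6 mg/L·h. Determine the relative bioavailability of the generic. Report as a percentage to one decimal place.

F_rel = 57.1%

F_rel = (AUC_test/D_test) / (AUC_ref/D_ref)
      = (214/12.5) / (749.6/25)
      = 17.12 / 29.984 = 0.5710 = 57.10%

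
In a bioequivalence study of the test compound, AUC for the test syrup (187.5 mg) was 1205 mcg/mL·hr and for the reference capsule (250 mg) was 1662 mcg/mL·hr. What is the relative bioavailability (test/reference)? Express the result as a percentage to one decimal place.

F_rel = 96.7%

F_rel = (AUC_test/D_test) / (AUC_ref/D_ref)
      = (1205/187.5) / (1662/250)
      = 6.42667 / 6.648 = 0.9667 = 96.67%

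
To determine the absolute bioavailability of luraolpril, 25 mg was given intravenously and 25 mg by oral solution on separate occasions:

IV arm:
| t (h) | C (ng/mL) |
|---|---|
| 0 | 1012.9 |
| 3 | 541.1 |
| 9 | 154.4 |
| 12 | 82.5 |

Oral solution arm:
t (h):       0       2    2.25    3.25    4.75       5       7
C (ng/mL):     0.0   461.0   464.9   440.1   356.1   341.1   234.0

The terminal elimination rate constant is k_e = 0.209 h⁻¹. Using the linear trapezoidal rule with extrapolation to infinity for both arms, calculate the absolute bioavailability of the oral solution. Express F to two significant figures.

F = 0.66

Trapezoidal AUC_0→12 (IV):
  [0→3]: (1012.9+541.1)/2 × 3 = 2331.0
  [3→9]: (541.1+154.4)/2 × 6 = 2086.5
  [9→12]: (154.4+82.5)/2 × 3 = 355.35
  Sum = 4772.85 ng/mL·h
IV tail: 82.5/0.209 = 394.737; AUC_iv,0→∞ = 4772.85 + 394.737 = 5167.587 ng/mL·h
Trapezoidal AUC_0→7 (oral solution):
  [0→2]: (0.0+461.0)/2 × 2 = 461.0
  [2→2.25]: (461.0+464.9)/2 × 0.25 = 115.7375
  [2.25→3.25]: (464.9+440.1)/2 × 1 = 452.5
  [3.25→4.75]: (440.1+356.1)/2 × 1.5 = 597.15
  [4.75→5]: (356.1+341.1)/2 × 0.25 = 87.15
  [5→7]: (341.1+234.0)/2 × 2 = 575.1
  Sum = 2288.6375 ng/mL·h
oral solution tail: 234.0/0.209 = 1119.617; AUC_ev,0→∞ = 2288.6375 + 1119.617 = 3408.2545 ng/mL·h
F = (AUC_ev/D_ev)/(AUC_iv/D_iv) = (3408.2545/25)/(5167.587/25) = 136.33018/206.70348 = 0.6595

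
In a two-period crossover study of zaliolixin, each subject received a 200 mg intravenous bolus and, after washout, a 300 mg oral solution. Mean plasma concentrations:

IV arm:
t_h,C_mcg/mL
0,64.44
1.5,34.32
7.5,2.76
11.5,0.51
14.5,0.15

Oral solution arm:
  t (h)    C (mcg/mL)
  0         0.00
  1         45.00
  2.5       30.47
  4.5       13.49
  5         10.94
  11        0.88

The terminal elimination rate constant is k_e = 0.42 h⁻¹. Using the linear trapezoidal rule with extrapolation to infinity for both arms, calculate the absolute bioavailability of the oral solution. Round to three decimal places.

Trapezoidal AUC_0→14.5 (IV):
  [0→1.5]: (64.44+34.32)/2 × 1.5 = 74.07
  [1.5→7.5]: (34.32+2.76)/2 × 6 = 111.24
  [7.5→11.5]: (2.76+0.51)/2 × 4 = 6.54
  [11.5→14.5]: (0.51+0.15)/2 × 3 = 0.99
  Sum = 192.84 mcg/mL·h
IV tail: 0.15/0.42 = 0.357; AUC_iv,0→∞ = 192.84 + 0.357 = 193.197 mcg/mL·h
Trapezoidal AUC_0→11 (oral solution):
  [0→1]: (0.00+45.00)/2 × 1 = 22.5
  [1→2.5]: (45.00+30.47)/2 × 1.5 = 56.6025
  [2.5→4.5]: (30.47+13.49)/2 × 2 = 43.96
  [4.5→5]: (13.49+10.94)/2 × 0.5 = 6.1075
  [5→11]: (10.94+0.88)/2 × 6 = 35.46
  Sum = 164.63 mcg/mL·h
oral solution tail: 0.88/0.42 = 2.095; AUC_ev,0→∞ = 164.63 + 2.095 = 166.725 mcg/mL·h
F = (AUC_ev/D_ev)/(AUC_iv/D_iv) = (166.725/300)/(193.197/200) = 0.55575/0.965985 = 0.5753

F = 0.575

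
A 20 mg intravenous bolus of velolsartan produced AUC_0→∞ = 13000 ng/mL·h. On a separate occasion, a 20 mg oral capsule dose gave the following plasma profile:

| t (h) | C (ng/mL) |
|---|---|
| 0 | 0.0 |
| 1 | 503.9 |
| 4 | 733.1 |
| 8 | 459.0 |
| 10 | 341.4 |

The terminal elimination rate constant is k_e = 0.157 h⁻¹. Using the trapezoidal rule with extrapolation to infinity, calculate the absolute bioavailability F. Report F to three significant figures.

Trapezoidal AUC_0→10 (oral capsule):
  [0→1]: (0.0+503.9)/2 × 1 = 251.95
  [1→4]: (503.9+733.1)/2 × 3 = 1855.5
  [4→8]: (733.1+459.0)/2 × 4 = 2384.2
  [8→10]: (459.0+341.4)/2 × 2 = 800.4
  Sum = 5292.05 ng/mL·h
Tail: C_last/k_e = 341.4/0.157 = 2174.522
AUC_0→∞ (oral capsule) = 5292.05 + 2174.522 = 7466.572 ng/mL·h
F = (AUC_ev/D_ev)/(AUC_iv/D_iv) = (7466.572/20)/(13000/20) = 373.3286/650 = 0.5744

F = 0.574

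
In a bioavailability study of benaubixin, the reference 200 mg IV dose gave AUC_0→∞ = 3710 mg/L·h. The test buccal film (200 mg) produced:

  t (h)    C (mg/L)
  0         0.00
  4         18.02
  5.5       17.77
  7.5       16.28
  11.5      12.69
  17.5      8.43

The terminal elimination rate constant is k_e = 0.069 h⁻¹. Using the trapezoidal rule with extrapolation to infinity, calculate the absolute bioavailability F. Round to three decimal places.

Trapezoidal AUC_0→17.5 (buccal film):
  [0→4]: (0.00+18.02)/2 × 4 = 36.04
  [4→5.5]: (18.02+17.77)/2 × 1.5 = 26.8425
  [5.5→7.5]: (17.77+16.28)/2 × 2 = 34.05
  [7.5→11.5]: (16.28+12.69)/2 × 4 = 57.94
  [11.5→17.5]: (12.69+8.43)/2 × 6 = 63.36
  Sum = 218.2325 mg/L·h
Tail: C_last/k_e = 8.43/0.069 = 122.174
AUC_0→∞ (buccal film) = 218.2325 + 122.174 = 340.4065 mg/L·h
F = (AUC_ev/D_ev)/(AUC_iv/D_iv) = (340.4065/200)/(3710/200) = 1.7020325/18.55 = 0.0918

F = 0.092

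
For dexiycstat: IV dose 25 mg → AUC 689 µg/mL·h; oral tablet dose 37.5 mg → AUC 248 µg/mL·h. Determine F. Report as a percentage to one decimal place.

F = (AUC_ev / D_ev) / (AUC_iv / D_iv)
  = (248/37.5) / (689/25)
  = 6.61333 / 27.56 = 0.2400
  = 24.00%

F = 24.0%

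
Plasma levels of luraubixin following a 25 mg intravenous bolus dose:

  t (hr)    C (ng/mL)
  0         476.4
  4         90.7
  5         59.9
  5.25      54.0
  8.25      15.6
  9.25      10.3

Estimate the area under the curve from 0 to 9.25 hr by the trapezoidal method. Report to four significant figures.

AUC = 1341 ng/mL·hr

Trapezoidal AUC_0→9.25:
  [0→4]: (476.4+90.7)/2 × 4 = 1134.2
  [4→5]: (90.7+59.9)/2 × 1 = 75.3
  [5→5.25]: (59.9+54.0)/2 × 0.25 = 14.2375
  [5.25→8.25]: (54.0+15.6)/2 × 3 = 104.4
  [8.25→9.25]: (15.6+10.3)/2 × 1 = 12.95
  Sum = 1341.0875 ng/mL·hr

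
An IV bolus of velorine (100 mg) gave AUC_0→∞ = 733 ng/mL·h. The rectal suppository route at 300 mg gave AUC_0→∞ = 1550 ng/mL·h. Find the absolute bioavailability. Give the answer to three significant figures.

F = 0.705

F = (AUC_ev / D_ev) / (AUC_iv / D_iv)
  = (1550/300) / (733/100)
  = 5.16667 / 7.33 = 0.7049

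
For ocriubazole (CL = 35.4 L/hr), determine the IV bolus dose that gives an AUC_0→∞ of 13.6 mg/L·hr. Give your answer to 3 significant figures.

Dose_iv = CL × AUC_0→∞
     = 35.4 × 13.6 = 481.44 mg

Dose = 481 mg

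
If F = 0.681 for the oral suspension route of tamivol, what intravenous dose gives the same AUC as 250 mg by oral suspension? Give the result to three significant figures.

D_iv = 170 mg

Systemic exposure from an extravascular dose = F × D_ev, so the equivalent IV dose is F × D_ev.
D_iv = F × D_ev = 0.681 × 250 = 170.25 mg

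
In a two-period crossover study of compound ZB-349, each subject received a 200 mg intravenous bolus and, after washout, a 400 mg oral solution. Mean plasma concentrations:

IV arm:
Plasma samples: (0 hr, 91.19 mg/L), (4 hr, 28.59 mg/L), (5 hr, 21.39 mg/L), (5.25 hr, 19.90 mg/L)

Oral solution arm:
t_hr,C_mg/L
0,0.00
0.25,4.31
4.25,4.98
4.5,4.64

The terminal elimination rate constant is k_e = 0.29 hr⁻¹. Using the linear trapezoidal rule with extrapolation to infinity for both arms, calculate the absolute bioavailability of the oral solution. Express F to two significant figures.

F = 0.054

Trapezoidal AUC_0→5.25 (IV):
  [0→4]: (91.19+28.59)/2 × 4 = 239.56
  [4→5]: (28.59+21.39)/2 × 1 = 24.99
  [5→5.25]: (21.39+19.90)/2 × 0.25 = 5.16125
  Sum = 269.71125 mg/L·hr
IV tail: 19.90/0.29 = 68.621; AUC_iv,0→∞ = 269.71125 + 68.621 = 338.33225 mg/L·hr
Trapezoidal AUC_0→4.5 (oral solution):
  [0→0.25]: (0.00+4.31)/2 × 0.25 = 0.53875
  [0.25→4.25]: (4.31+4.98)/2 × 4 = 18.58
  [4.25→4.5]: (4.98+4.64)/2 × 0.25 = 1.2025
  Sum = 20.32125 mg/L·hr
oral solution tail: 4.64/0.29 = 16.000; AUC_ev,0→∞ = 20.32125 + 16.000 = 36.32125 mg/L·hr
F = (AUC_ev/D_ev)/(AUC_iv/D_iv) = (36.32125/400)/(338.33225/200) = 0.090803125/1.69166 = 0.0537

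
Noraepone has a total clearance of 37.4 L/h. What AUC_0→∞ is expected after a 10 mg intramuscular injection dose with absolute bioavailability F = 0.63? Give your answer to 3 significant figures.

AUC_0→∞ = F × Dose / CL
        = 0.63 × 10 / 37.4 = 0.168449 mg/L·h

AUC = 0.168 mg/L·h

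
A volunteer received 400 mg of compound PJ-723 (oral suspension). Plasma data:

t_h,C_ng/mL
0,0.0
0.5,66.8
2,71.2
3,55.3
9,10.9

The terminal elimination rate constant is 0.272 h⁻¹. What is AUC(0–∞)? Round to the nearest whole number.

AUC = 422 ng/mL·h

Trapezoidal AUC_0→9:
  [0→0.5]: (0.0+66.8)/2 × 0.5 = 16.7
  [0.5→2]: (66.8+71.2)/2 × 1.5 = 103.5
  [2→3]: (71.2+55.3)/2 × 1 = 63.25
  [3→9]: (55.3+10.9)/2 × 6 = 198.6
  Sum = 382.05 ng/mL·h
Extrapolated tail: C_last / k_e = 10.9 / 0.272 = 40.074
AUC_0→∞ = 382.05 + 40.074 = 422.124 ng/mL·h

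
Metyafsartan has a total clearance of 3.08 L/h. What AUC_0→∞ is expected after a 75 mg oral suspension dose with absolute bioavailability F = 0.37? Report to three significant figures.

AUC = 9.01 mg/L·h

AUC_0→∞ = F × Dose / CL
        = 0.37 × 75 / 3.08 = 9.00974 mg/L·h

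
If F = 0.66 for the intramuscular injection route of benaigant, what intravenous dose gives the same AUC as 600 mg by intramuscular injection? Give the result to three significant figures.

Systemic exposure from an extravascular dose = F × D_ev, so the equivalent IV dose is F × D_ev.
D_iv = F × D_ev = 0.66 × 600 = 396 mg

D_iv = 396 mg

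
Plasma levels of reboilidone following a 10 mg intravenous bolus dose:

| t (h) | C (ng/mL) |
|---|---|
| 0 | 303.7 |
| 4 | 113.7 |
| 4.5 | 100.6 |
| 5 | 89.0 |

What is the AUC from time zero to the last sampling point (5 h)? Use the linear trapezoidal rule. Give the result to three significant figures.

Trapezoidal AUC_0→5:
  [0→4]: (303.7+113.7)/2 × 4 = 834.8
  [4→4.5]: (113.7+100.6)/2 × 0.5 = 53.575
  [4.5→5]: (100.6+89.0)/2 × 0.5 = 47.4
  Sum = 935.775 ng/mL·h

AUC = 936 ng/mL·h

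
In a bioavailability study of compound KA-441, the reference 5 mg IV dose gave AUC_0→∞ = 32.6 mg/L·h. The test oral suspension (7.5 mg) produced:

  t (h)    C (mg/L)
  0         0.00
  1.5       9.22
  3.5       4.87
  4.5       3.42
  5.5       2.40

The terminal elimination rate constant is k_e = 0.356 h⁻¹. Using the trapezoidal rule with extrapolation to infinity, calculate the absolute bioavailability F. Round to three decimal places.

F = 0.712

Trapezoidal AUC_0→5.5 (oral suspension):
  [0→1.5]: (0.00+9.22)/2 × 1.5 = 6.915
  [1.5→3.5]: (9.22+4.87)/2 × 2 = 14.09
  [3.5→4.5]: (4.87+3.42)/2 × 1 = 4.145
  [4.5→5.5]: (3.42+2.40)/2 × 1 = 2.91
  Sum = 28.06 mg/L·h
Tail: C_last/k_e = 2.40/0.356 = 6.742
AUC_0→∞ (oral suspension) = 28.06 + 6.742 = 34.802 mg/L·h
F = (AUC_ev/D_ev)/(AUC_iv/D_iv) = (34.802/7.5)/(32.6/5) = 4.64027/6.52 = 0.7117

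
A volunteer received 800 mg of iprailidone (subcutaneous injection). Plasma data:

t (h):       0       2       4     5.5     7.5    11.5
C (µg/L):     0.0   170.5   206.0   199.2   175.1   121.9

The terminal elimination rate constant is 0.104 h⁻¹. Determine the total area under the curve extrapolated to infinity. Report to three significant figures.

AUC = 2990 µg/L·h

Trapezoidal AUC_0→11.5:
  [0→2]: (0.0+170.5)/2 × 2 = 170.5
  [2→4]: (170.5+206.0)/2 × 2 = 376.5
  [4→5.5]: (206.0+199.2)/2 × 1.5 = 303.9
  [5.5→7.5]: (199.2+175.1)/2 × 2 = 374.3
  [7.5→11.5]: (175.1+121.9)/2 × 4 = 594.0
  Sum = 1819.2 µg/L·h
Extrapolated tail: C_last / k_e = 121.9 / 0.104 = 1172.115
AUC_0→∞ = 1819.2 + 1172.115 = 2991.315 µg/L·h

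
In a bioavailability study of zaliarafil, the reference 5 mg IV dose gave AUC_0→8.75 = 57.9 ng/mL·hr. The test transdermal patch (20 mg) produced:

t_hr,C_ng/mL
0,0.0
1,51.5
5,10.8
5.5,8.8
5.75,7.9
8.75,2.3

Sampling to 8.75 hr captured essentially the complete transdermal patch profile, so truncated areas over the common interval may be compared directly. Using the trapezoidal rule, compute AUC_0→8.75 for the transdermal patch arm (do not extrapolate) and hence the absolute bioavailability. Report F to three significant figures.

Trapezoidal AUC_0→8.75 (transdermal patch):
  [0→1]: (0.0+51.5)/2 × 1 = 25.75
  [1→5]: (51.5+10.8)/2 × 4 = 124.6
  [5→5.5]: (10.8+8.8)/2 × 0.5 = 4.9
  [5.5→5.75]: (8.8+7.9)/2 × 0.25 = 2.0875
  [5.75→8.75]: (7.9+2.3)/2 × 3 = 15.3
  Sum = 172.6375 ng/mL·hr
F = (AUC_ev/D_ev)/(AUC_iv/D_iv) = (172.6375/20)/(57.9/5) = 8.631875/11.58 = 0.7454

F = 0.745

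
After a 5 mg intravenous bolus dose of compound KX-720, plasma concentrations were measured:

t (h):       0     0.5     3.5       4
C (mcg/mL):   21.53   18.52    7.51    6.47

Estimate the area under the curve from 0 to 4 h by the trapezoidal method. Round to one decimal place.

AUC = 52.6 mcg/mL·h

Trapezoidal AUC_0→4:
  [0→0.5]: (21.53+18.52)/2 × 0.5 = 10.0125
  [0.5→3.5]: (18.52+7.51)/2 × 3 = 39.045
  [3.5→4]: (7.51+6.47)/2 × 0.5 = 3.495
  Sum = 52.5525 mcg/mL·h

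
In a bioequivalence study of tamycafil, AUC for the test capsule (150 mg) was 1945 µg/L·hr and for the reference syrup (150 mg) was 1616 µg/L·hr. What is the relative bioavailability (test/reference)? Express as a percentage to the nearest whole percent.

F_rel = 120%

F_rel = (AUC_test/D_test) / (AUC_ref/D_ref)
      = (1945/150) / (1616/150)
      = 12.9667 / 10.7733 = 1.2036 = 120.36%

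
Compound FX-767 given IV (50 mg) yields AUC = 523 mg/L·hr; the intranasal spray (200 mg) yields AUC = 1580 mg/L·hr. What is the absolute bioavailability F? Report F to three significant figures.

F = 0.755

F = (AUC_ev / D_ev) / (AUC_iv / D_iv)
  = (1580/200) / (523/50)
  = 7.9 / 10.46 = 0.7553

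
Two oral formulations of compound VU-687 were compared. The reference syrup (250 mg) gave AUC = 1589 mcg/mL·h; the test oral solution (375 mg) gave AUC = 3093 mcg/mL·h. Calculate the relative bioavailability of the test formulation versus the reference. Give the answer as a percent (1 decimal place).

F_rel = 129.8%

F_rel = (AUC_test/D_test) / (AUC_ref/D_ref)
      = (3093/375) / (1589/250)
      = 8.248 / 6.356 = 1.2977 = 129.77%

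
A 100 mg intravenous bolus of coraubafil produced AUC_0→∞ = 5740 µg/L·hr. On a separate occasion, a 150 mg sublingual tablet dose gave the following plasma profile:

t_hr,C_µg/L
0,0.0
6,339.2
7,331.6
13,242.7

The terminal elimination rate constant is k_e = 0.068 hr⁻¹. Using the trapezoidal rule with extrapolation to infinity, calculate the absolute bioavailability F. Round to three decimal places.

F = 0.772

Trapezoidal AUC_0→13 (sublingual tablet):
  [0→6]: (0.0+339.2)/2 × 6 = 1017.6
  [6→7]: (339.2+331.6)/2 × 1 = 335.4
  [7→13]: (331.6+242.7)/2 × 6 = 1722.9
  Sum = 3075.9 µg/L·hr
Tail: C_last/k_e = 242.7/0.068 = 3569.118
AUC_0→∞ (sublingual tablet) = 3075.9 + 3569.118 = 6645.018 µg/L·hr
F = (AUC_ev/D_ev)/(AUC_iv/D_iv) = (6645.018/150)/(5740/100) = 44.30012/57.4 = 0.7718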